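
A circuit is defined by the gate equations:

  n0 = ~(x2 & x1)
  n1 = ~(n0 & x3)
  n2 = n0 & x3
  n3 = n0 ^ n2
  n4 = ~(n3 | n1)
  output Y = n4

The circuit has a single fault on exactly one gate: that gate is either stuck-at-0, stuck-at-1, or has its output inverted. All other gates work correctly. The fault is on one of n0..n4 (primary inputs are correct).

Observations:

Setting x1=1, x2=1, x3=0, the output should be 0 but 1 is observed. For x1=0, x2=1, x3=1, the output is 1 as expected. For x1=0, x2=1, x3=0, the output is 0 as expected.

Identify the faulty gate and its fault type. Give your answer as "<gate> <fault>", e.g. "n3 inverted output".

Fault-free values for test 1 (x1=1, x2=1, x3=0): n0=0, n1=1, n2=0, n3=0, n4=0, giving Y=0. Observed 1.
Test 1: faults giving observed 1 are {n1 stuck-at-0, n1 inverted output, n4 stuck-at-1, n4 inverted output}.
Test 2 (x1=0, x2=1, x3=1): fault-free n0=1, n1=0, n2=1, n3=0, n4=1 → 1; observed 1. Eliminates n1 inverted output, n4 inverted output.
Test 3 (x1=0, x2=1, x3=0): fault-free n0=1, n1=1, n2=0, n3=1, n4=0 → 0; observed 0. Eliminates n4 stuck-at-1.
Only n1 stuck-at-0 is consistent with every test.

n1 stuck-at-0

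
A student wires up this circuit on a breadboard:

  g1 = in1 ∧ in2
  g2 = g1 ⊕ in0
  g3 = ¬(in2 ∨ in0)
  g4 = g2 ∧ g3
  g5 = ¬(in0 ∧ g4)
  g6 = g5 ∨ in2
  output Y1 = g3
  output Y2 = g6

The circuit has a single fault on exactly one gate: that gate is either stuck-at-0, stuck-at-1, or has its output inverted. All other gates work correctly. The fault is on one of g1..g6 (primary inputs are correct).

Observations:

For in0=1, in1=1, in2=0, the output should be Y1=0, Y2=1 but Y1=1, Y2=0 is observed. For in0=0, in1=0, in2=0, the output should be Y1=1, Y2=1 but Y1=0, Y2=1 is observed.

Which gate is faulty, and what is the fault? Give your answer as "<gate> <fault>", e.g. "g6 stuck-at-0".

g3 inverted output

Fault-free values for test 1 (in0=1, in1=1, in2=0): g1=0, g2=1, g3=0, g4=0, g5=1, g6=1, giving Y1=0, Y2=1. Observed Y1=1, Y2=0.
Test 1: faults giving observed Y1=1, Y2=0 are {g3 stuck-at-1, g3 inverted output}.
Test 2 (in0=0, in1=0, in2=0): fault-free g1=0, g2=0, g3=1, g4=0, g5=1, g6=1 → Y1=1, Y2=1; observed Y1=0, Y2=1. Eliminates g3 stuck-at-1.
Only g3 inverted output is consistent with every test.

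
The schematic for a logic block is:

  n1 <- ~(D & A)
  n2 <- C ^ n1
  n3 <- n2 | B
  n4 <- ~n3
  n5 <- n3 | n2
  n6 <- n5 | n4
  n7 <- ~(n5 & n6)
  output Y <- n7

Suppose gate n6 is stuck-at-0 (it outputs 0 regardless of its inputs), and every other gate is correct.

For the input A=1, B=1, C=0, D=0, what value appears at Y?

Propagate with n6 forced: n1=1, n2=1, n3=1, n4=0, n5=1, n6=0 [stuck-at-0], n7=1.
So Y = 1. (Without the fault it would be 0.)

1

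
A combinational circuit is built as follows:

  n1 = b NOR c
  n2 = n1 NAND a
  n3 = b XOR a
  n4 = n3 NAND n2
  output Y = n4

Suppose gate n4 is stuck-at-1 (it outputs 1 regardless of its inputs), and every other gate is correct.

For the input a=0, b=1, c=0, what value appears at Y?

Propagate with n4 forced: n1=0, n2=1, n3=1, n4=1 [stuck-at-1].
So Y = 1. (Without the fault it would be 0.)

1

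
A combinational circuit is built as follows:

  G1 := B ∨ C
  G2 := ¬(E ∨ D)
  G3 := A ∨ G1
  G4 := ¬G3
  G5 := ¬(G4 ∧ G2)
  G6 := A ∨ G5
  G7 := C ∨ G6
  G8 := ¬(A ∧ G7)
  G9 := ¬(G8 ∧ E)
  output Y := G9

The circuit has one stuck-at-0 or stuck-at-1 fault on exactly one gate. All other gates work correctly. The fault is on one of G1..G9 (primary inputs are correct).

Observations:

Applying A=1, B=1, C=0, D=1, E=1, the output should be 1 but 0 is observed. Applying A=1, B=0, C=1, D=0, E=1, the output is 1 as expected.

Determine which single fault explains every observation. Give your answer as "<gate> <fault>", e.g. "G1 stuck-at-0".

Fault-free values for test 1 (A=1, B=1, C=0, D=1, E=1): G1=1, G2=0, G3=1, G4=0, G5=1, G6=1, G7=1, G8=0, G9=1, giving Y=1. Observed 0.
Test 1: faults giving observed 0 are {G6 stuck-at-0, G7 stuck-at-0, G8 stuck-at-1, G9 stuck-at-0}.
Test 2 (A=1, B=0, C=1, D=0, E=1): fault-free G1=1, G2=0, G3=1, G4=0, G5=1, G6=1, G7=1, G8=0, G9=1 → 1; observed 1. Eliminates G7 stuck-at-0, G8 stuck-at-1, G9 stuck-at-0.
Only G6 stuck-at-0 is consistent with every test.

G6 stuck-at-0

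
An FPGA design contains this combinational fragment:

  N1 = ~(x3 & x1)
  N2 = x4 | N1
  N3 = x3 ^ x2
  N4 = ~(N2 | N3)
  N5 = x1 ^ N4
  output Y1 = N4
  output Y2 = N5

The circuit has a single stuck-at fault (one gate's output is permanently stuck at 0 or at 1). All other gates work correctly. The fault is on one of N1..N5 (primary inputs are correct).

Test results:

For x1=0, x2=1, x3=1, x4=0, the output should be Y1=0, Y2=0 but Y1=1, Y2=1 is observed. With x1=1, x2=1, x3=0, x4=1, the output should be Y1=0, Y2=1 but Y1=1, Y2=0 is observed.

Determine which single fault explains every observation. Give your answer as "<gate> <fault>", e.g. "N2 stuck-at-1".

N4 stuck-at-1

Fault-free values for test 1 (x1=0, x2=1, x3=1, x4=0): N1=1, N2=1, N3=0, N4=0, N5=0, giving Y1=0, Y2=0. Observed Y1=1, Y2=1.
Test 1: faults giving observed Y1=1, Y2=1 are {N1 stuck-at-0, N2 stuck-at-0, N4 stuck-at-1}.
Test 2 (x1=1, x2=1, x3=0, x4=1): fault-free N1=1, N2=1, N3=1, N4=0, N5=1 → Y1=0, Y2=1; observed Y1=1, Y2=0. Eliminates N1 stuck-at-0, N2 stuck-at-0.
Only N4 stuck-at-1 is consistent with every test.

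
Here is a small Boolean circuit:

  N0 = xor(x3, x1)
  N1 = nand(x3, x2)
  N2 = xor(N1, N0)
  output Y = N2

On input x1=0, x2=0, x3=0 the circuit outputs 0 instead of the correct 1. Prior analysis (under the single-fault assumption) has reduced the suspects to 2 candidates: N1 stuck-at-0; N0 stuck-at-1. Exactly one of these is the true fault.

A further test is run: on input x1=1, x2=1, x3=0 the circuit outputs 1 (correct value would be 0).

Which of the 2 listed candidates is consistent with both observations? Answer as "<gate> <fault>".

N1 stuck-at-0

Evaluate each candidate on input x1=1, x2=1, x3=0:
  N1 stuck-at-0: N0=1, N1=0 [stuck-at-0], N2=1 → 1 — matches
  N0 stuck-at-1: N0=1 [stuck-at-1], N1=1, N2=0 → 0 — eliminated
Only N1 stuck-at-0 reproduces the observed 1.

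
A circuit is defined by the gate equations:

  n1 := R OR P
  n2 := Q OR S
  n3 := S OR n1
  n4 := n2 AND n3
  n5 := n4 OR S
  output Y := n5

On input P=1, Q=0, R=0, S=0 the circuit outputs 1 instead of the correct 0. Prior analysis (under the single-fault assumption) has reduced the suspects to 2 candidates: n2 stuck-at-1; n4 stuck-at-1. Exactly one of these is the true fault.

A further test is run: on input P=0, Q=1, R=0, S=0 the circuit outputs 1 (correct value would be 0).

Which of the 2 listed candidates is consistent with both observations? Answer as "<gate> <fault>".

Evaluate each candidate on input P=0, Q=1, R=0, S=0:
  n2 stuck-at-1: n1=0, n2=1 [stuck-at-1], n3=0, n4=0, n5=0 → 0 — eliminated
  n4 stuck-at-1: n1=0, n2=1, n3=0, n4=1 [stuck-at-1], n5=1 → 1 — matches
Only n4 stuck-at-1 reproduces the observed 1.

n4 stuck-at-1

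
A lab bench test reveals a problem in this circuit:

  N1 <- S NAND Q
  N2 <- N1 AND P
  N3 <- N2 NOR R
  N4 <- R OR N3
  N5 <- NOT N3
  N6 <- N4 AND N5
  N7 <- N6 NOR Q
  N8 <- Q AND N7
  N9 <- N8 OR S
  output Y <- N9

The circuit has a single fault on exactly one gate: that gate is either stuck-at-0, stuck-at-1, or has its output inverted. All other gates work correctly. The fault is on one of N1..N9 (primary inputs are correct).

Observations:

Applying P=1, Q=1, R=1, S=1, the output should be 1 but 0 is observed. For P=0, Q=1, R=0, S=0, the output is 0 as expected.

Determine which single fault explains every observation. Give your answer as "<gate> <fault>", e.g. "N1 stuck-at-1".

N9 stuck-at-0

Fault-free values for test 1 (P=1, Q=1, R=1, S=1): N1=0, N2=0, N3=0, N4=1, N5=1, N6=1, N7=0, N8=0, N9=1, giving Y=1. Observed 0.
Test 1: faults giving observed 0 are {N9 stuck-at-0, N9 inverted output}.
Test 2 (P=0, Q=1, R=0, S=0): fault-free N1=1, N2=0, N3=1, N4=1, N5=0, N6=0, N7=0, N8=0, N9=0 → 0; observed 0. Eliminates N9 inverted output.
Only N9 stuck-at-0 is consistent with every test.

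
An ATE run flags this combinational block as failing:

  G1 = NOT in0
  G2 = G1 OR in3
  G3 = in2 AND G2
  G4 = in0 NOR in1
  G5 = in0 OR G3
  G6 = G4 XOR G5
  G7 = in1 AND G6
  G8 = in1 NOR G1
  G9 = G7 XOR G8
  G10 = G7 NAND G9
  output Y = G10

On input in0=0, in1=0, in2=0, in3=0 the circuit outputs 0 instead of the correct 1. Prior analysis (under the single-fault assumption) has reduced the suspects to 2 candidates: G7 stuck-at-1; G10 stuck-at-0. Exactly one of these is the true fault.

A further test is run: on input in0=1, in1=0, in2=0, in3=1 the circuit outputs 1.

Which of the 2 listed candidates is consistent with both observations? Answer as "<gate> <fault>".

Evaluate each candidate on input in0=1, in1=0, in2=0, in3=1:
  G7 stuck-at-1: G1=0, G2=1, G3=0, G4=0, G5=1, G6=1, G7=1 [stuck-at-1], G8=1, G9=0, G10=1 → 1 — matches
  G10 stuck-at-0: G1=0, G2=1, G3=0, G4=0, G5=1, G6=1, G7=0, G8=1, G9=1, G10=0 [stuck-at-0] → 0 — eliminated
Only G7 stuck-at-1 reproduces the observed 1.

G7 stuck-at-1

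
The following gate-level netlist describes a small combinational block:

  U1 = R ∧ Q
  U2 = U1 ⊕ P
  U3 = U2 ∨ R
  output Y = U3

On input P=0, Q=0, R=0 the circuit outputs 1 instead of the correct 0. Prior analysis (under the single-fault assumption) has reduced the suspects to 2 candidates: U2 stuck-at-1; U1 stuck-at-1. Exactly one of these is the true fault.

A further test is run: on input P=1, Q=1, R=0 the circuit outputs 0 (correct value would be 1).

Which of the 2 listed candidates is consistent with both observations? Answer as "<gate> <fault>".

U1 stuck-at-1

Evaluate each candidate on input P=1, Q=1, R=0:
  U2 stuck-at-1: U1=0, U2=1 [stuck-at-1], U3=1 → 1 — eliminated
  U1 stuck-at-1: U1=1 [stuck-at-1], U2=0, U3=0 → 0 — matches
Only U1 stuck-at-1 reproduces the observed 0.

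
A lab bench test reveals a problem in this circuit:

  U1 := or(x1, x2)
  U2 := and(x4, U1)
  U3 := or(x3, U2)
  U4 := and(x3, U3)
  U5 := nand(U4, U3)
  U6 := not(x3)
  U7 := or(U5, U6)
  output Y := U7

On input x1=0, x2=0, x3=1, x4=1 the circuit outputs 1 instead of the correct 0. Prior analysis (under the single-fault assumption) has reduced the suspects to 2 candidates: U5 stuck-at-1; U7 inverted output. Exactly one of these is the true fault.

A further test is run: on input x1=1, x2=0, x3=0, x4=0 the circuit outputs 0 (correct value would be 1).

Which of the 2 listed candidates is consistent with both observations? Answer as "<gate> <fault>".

U7 inverted output

Evaluate each candidate on input x1=1, x2=0, x3=0, x4=0:
  U5 stuck-at-1: U1=1, U2=0, U3=0, U4=0, U5=1 [stuck-at-1], U6=1, U7=1 → 1 — eliminated
  U7 inverted output: U1=1, U2=0, U3=0, U4=0, U5=1, U6=1, U7=0 [inverted output] → 0 — matches
Only U7 inverted output reproduces the observed 0.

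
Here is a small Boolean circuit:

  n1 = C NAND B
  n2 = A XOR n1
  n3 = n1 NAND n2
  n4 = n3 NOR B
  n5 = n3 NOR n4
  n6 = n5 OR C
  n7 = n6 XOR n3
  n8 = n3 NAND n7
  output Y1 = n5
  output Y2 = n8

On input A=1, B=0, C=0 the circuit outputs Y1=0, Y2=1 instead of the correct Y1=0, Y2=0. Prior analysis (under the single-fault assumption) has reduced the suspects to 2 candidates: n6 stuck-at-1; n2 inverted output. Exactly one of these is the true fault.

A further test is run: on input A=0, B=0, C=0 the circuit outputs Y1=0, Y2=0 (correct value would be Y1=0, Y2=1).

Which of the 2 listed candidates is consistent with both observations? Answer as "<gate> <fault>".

Evaluate each candidate on input A=0, B=0, C=0:
  n6 stuck-at-1: n1=1, n2=1, n3=0, n4=1, n5=0, n6=1 [stuck-at-1], n7=1, n8=1 → Y1=0, Y2=1 — eliminated
  n2 inverted output: n1=1, n2=0 [inverted output], n3=1, n4=0, n5=0, n6=0, n7=1, n8=0 → Y1=0, Y2=0 — matches
Only n2 inverted output reproduces the observed Y1=0, Y2=0.

n2 inverted output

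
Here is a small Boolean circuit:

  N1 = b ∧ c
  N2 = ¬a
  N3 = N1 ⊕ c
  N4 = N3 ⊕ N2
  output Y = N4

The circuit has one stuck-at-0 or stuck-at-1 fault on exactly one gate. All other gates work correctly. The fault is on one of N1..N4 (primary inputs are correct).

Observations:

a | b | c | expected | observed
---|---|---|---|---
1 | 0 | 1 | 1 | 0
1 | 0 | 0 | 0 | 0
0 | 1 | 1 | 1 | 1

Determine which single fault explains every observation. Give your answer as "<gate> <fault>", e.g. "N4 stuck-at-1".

Fault-free values for test 1 (a=1, b=0, c=1): N1=0, N2=0, N3=1, N4=1, giving Y=1. Observed 0.
Test 1: faults giving observed 0 are {N1 stuck-at-1, N2 stuck-at-1, N3 stuck-at-0, N4 stuck-at-0}.
Test 2 (a=1, b=0, c=0): fault-free N1=0, N2=0, N3=0, N4=0 → 0; observed 0. Eliminates N1 stuck-at-1, N2 stuck-at-1.
Test 3 (a=0, b=1, c=1): fault-free N1=1, N2=1, N3=0, N4=1 → 1; observed 1. Eliminates N4 stuck-at-0.
Only N3 stuck-at-0 is consistent with every test.

N3 stuck-at-0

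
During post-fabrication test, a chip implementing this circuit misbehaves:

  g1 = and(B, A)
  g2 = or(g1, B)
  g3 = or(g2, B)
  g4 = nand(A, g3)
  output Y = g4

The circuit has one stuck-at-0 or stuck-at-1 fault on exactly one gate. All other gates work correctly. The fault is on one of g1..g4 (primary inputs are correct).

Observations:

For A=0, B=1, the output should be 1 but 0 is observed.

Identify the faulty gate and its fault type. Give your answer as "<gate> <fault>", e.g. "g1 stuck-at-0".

g4 stuck-at-0

Fault-free values for test 1 (A=0, B=1): g1=0, g2=1, g3=1, g4=1, giving Y=1. Observed 0.
Test 1: faults giving observed 0 are {g4 stuck-at-0}.
Only g4 stuck-at-0 is consistent with every test.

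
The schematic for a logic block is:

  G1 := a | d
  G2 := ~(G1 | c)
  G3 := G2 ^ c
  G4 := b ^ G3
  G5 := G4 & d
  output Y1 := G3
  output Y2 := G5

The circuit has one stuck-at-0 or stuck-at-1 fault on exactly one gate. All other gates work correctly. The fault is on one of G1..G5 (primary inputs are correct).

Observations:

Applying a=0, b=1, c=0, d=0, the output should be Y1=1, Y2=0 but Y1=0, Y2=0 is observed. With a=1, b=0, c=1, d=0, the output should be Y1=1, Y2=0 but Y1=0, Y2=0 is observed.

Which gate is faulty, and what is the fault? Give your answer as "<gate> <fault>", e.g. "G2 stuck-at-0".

Fault-free values for test 1 (a=0, b=1, c=0, d=0): G1=0, G2=1, G3=1, G4=0, G5=0, giving Y1=1, Y2=0. Observed Y1=0, Y2=0.
Test 1: faults giving observed Y1=0, Y2=0 are {G1 stuck-at-1, G2 stuck-at-0, G3 stuck-at-0}.
Test 2 (a=1, b=0, c=1, d=0): fault-free G1=1, G2=0, G3=1, G4=1, G5=0 → Y1=1, Y2=0; observed Y1=0, Y2=0. Eliminates G1 stuck-at-1, G2 stuck-at-0.
Only G3 stuck-at-0 is consistent with every test.

G3 stuck-at-0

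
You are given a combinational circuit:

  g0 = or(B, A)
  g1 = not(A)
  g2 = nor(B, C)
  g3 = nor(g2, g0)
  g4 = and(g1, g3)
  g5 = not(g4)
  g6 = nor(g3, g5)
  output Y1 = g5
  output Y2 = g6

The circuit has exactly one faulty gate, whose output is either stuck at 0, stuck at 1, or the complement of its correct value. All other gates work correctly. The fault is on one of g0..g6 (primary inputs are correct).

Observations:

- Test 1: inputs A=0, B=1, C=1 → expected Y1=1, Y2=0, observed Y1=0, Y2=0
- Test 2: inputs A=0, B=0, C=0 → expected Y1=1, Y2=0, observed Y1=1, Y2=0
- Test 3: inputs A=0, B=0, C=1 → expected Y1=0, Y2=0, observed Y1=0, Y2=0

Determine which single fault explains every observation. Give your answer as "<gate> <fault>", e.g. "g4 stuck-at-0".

Fault-free values for test 1 (A=0, B=1, C=1): g0=1, g1=1, g2=0, g3=0, g4=0, g5=1, g6=0, giving Y1=1, Y2=0. Observed Y1=0, Y2=0.
Test 1: faults giving observed Y1=0, Y2=0 are {g0 stuck-at-0, g0 inverted output, g3 stuck-at-1, g3 inverted output}.
Test 2 (A=0, B=0, C=0): fault-free g0=0, g1=1, g2=1, g3=0, g4=0, g5=1, g6=0 → Y1=1, Y2=0; observed Y1=1, Y2=0. Eliminates g3 stuck-at-1, g3 inverted output.
Test 3 (A=0, B=0, C=1): fault-free g0=0, g1=1, g2=0, g3=1, g4=1, g5=0, g6=0 → Y1=0, Y2=0; observed Y1=0, Y2=0. Eliminates g0 inverted output.
Only g0 stuck-at-0 is consistent with every test.

g0 stuck-at-0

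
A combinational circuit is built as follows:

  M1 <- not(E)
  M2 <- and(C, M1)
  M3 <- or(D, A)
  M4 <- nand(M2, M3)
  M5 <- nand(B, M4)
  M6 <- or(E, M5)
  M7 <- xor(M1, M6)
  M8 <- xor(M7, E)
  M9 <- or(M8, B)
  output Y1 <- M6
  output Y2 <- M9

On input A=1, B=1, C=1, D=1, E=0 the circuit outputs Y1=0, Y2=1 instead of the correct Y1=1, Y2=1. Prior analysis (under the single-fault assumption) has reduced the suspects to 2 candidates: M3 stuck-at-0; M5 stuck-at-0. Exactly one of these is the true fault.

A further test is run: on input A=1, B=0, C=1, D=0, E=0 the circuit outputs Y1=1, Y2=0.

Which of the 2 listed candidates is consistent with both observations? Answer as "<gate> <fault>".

Evaluate each candidate on input A=1, B=0, C=1, D=0, E=0:
  M3 stuck-at-0: M1=1, M2=1, M3=0 [stuck-at-0], M4=1, M5=1, M6=1, M7=0, M8=0, M9=0 → Y1=1, Y2=0 — matches
  M5 stuck-at-0: M1=1, M2=1, M3=1, M4=0, M5=0 [stuck-at-0], M6=0, M7=1, M8=1, M9=1 → Y1=0, Y2=1 — eliminated
Only M3 stuck-at-0 reproduces the observed Y1=1, Y2=0.

M3 stuck-at-0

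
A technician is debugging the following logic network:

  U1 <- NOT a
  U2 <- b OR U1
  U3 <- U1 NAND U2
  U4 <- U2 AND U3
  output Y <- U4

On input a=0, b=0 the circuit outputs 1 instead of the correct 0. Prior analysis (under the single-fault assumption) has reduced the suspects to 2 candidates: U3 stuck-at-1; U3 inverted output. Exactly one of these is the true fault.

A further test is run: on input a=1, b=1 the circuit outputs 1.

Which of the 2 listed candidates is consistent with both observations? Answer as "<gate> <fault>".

Evaluate each candidate on input a=1, b=1:
  U3 stuck-at-1: U1=0, U2=1, U3=1 [stuck-at-1], U4=1 → 1 — matches
  U3 inverted output: U1=0, U2=1, U3=0 [inverted output], U4=0 → 0 — eliminated
Only U3 stuck-at-1 reproduces the observed 1.

U3 stuck-at-1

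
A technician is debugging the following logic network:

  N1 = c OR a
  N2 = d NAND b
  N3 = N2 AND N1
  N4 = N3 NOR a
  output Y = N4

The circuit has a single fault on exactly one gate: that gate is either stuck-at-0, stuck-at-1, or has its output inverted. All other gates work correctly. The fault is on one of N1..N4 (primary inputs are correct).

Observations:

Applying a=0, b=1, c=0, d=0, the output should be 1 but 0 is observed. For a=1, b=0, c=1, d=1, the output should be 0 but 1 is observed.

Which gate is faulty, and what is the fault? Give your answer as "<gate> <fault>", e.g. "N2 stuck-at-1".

Fault-free values for test 1 (a=0, b=1, c=0, d=0): N1=0, N2=1, N3=0, N4=1, giving Y=1. Observed 0.
Test 1: faults giving observed 0 are {N1 stuck-at-1, N1 inverted output, N3 stuck-at-1, N3 inverted output, N4 stuck-at-0, N4 inverted output}.
Test 2 (a=1, b=0, c=1, d=1): fault-free N1=1, N2=1, N3=1, N4=0 → 0; observed 1. Eliminates N1 stuck-at-1, N1 inverted output, N3 stuck-at-1, N3 inverted output, N4 stuck-at-0.
Only N4 inverted output is consistent with every test.

N4 inverted output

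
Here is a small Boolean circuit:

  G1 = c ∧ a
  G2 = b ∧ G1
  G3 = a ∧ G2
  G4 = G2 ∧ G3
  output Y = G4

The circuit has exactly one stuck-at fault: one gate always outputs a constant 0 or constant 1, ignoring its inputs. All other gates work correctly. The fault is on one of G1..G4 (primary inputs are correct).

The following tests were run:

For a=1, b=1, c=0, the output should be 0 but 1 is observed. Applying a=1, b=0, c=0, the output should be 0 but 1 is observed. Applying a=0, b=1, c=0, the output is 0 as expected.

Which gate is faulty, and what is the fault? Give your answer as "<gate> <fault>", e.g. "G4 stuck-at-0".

G2 stuck-at-1

Fault-free values for test 1 (a=1, b=1, c=0): G1=0, G2=0, G3=0, G4=0, giving Y=0. Observed 1.
Test 1: faults giving observed 1 are {G1 stuck-at-1, G2 stuck-at-1, G4 stuck-at-1}.
Test 2 (a=1, b=0, c=0): fault-free G1=0, G2=0, G3=0, G4=0 → 0; observed 1. Eliminates G1 stuck-at-1.
Test 3 (a=0, b=1, c=0): fault-free G1=0, G2=0, G3=0, G4=0 → 0; observed 0. Eliminates G4 stuck-at-1.
Only G2 stuck-at-1 is consistent with every test.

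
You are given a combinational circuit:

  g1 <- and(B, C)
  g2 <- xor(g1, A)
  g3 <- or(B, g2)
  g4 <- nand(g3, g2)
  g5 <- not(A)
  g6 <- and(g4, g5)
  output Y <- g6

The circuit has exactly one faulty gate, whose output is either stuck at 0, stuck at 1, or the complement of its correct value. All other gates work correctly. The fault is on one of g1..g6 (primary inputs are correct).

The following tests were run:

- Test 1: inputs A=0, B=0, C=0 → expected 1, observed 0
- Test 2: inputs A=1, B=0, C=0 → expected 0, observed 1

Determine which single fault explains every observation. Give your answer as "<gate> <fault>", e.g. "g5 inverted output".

g6 inverted output

Fault-free values for test 1 (A=0, B=0, C=0): g1=0, g2=0, g3=0, g4=1, g5=1, g6=1, giving Y=1. Observed 0.
Test 1: faults giving observed 0 are {g1 stuck-at-1, g1 inverted output, g2 stuck-at-1, g2 inverted output, g4 stuck-at-0, g4 inverted output, g5 stuck-at-0, g5 inverted output, g6 stuck-at-0, g6 inverted output}.
Test 2 (A=1, B=0, C=0): fault-free g1=0, g2=1, g3=1, g4=0, g5=0, g6=0 → 0; observed 1. Eliminates g1 stuck-at-1, g1 inverted output, g2 stuck-at-1, g2 inverted output, g4 stuck-at-0, g4 inverted output, g5 stuck-at-0, g5 inverted output, g6 stuck-at-0.
Only g6 inverted output is consistent with every test.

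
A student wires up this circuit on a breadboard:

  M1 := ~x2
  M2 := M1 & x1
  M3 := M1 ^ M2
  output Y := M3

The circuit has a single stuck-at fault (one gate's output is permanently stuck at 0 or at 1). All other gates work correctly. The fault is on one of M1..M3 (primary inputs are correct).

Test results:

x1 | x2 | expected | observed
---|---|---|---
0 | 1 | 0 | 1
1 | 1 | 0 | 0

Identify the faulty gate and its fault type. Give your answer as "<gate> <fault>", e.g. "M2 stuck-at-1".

M1 stuck-at-1

Fault-free values for test 1 (x1=0, x2=1): M1=0, M2=0, M3=0, giving Y=0. Observed 1.
Test 1: faults giving observed 1 are {M1 stuck-at-1, M2 stuck-at-1, M3 stuck-at-1}.
Test 2 (x1=1, x2=1): fault-free M1=0, M2=0, M3=0 → 0; observed 0. Eliminates M2 stuck-at-1, M3 stuck-at-1.
Only M1 stuck-at-1 is consistent with every test.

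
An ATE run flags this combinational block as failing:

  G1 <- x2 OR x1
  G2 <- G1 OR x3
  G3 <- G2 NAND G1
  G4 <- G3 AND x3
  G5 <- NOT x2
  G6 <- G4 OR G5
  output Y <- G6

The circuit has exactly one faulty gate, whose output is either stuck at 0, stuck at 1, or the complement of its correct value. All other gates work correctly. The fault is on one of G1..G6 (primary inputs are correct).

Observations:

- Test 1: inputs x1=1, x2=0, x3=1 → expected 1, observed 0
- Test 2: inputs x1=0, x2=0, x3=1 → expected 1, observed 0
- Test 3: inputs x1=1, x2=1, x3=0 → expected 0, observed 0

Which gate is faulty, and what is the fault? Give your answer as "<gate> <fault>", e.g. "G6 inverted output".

Fault-free values for test 1 (x1=1, x2=0, x3=1): G1=1, G2=1, G3=0, G4=0, G5=1, G6=1, giving Y=1. Observed 0.
Test 1: faults giving observed 0 are {G5 stuck-at-0, G5 inverted output, G6 stuck-at-0, G6 inverted output}.
Test 2 (x1=0, x2=0, x3=1): fault-free G1=0, G2=1, G3=1, G4=1, G5=1, G6=1 → 1; observed 0. Eliminates G5 stuck-at-0, G5 inverted output.
Test 3 (x1=1, x2=1, x3=0): fault-free G1=1, G2=1, G3=0, G4=0, G5=0, G6=0 → 0; observed 0. Eliminates G6 inverted output.
Only G6 stuck-at-0 is consistent with every test.

G6 stuck-at-0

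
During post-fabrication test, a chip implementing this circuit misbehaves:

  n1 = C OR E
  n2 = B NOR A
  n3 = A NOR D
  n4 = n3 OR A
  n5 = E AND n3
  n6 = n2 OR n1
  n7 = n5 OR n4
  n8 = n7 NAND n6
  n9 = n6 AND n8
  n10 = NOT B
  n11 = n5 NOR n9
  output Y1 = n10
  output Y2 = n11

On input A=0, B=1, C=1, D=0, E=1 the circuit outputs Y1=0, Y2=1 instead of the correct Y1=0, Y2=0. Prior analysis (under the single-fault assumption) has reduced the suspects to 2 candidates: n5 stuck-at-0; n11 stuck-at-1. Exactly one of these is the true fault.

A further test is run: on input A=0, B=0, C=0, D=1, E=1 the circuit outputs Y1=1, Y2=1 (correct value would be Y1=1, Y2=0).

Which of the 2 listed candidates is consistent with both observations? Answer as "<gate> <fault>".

Evaluate each candidate on input A=0, B=0, C=0, D=1, E=1:
  n5 stuck-at-0: n1=1, n2=1, n3=0, n4=0, n5=0 [stuck-at-0], n6=1, n7=0, n8=1, n9=1, n10=1, n11=0 → Y1=1, Y2=0 — eliminated
  n11 stuck-at-1: n1=1, n2=1, n3=0, n4=0, n5=0, n6=1, n7=0, n8=1, n9=1, n10=1, n11=1 [stuck-at-1] → Y1=1, Y2=1 — matches
Only n11 stuck-at-1 reproduces the observed Y1=1, Y2=1.

n11 stuck-at-1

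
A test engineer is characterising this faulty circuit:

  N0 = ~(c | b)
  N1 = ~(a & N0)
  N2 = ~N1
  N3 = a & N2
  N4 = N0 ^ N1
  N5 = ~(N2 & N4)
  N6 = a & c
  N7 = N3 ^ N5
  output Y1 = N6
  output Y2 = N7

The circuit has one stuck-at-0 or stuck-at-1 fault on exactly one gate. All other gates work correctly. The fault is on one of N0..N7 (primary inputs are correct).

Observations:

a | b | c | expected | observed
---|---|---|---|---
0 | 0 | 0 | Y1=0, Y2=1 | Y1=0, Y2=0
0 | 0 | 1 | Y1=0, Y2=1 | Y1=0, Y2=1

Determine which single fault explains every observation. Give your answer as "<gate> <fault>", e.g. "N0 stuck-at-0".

N1 stuck-at-0

Fault-free values for test 1 (a=0, b=0, c=0): N0=1, N1=1, N2=0, N3=0, N4=0, N5=1, N6=0, N7=1, giving Y1=0, Y2=1. Observed Y1=0, Y2=0.
Test 1: faults giving observed Y1=0, Y2=0 are {N1 stuck-at-0, N3 stuck-at-1, N5 stuck-at-0, N7 stuck-at-0}.
Test 2 (a=0, b=0, c=1): fault-free N0=0, N1=1, N2=0, N3=0, N4=1, N5=1, N6=0, N7=1 → Y1=0, Y2=1; observed Y1=0, Y2=1. Eliminates N3 stuck-at-1, N5 stuck-at-0, N7 stuck-at-0.
Only N1 stuck-at-0 is consistent with every test.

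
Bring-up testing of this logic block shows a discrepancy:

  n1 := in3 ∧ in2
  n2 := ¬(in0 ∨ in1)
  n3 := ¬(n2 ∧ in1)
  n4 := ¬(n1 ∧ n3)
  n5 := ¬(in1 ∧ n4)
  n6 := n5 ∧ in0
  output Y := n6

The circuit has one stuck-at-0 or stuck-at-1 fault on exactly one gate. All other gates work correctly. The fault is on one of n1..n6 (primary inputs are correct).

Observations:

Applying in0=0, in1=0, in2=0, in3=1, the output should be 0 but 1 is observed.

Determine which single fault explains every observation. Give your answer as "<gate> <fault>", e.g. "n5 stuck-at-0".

n6 stuck-at-1

Fault-free values for test 1 (in0=0, in1=0, in2=0, in3=1): n1=0, n2=1, n3=1, n4=1, n5=1, n6=0, giving Y=0. Observed 1.
Test 1: faults giving observed 1 are {n6 stuck-at-1}.
Only n6 stuck-at-1 is consistent with every test.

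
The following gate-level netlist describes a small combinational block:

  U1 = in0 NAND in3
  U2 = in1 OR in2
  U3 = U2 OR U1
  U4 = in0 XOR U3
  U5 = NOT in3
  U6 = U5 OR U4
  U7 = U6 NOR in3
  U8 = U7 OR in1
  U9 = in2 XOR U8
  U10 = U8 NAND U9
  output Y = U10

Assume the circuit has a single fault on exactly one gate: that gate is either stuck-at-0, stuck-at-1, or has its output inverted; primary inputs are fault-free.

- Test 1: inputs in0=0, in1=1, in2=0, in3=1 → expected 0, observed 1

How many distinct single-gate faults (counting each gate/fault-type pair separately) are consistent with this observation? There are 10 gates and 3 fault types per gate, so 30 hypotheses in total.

Fault-free: U1=1, U2=1, U3=1, U4=1, U5=0, U6=1, U7=0, U8=1, U9=1, U10=0 → 0. Observed 1.
  U1: none of the 3 fault types match ✗
  U2: none of the 3 fault types match ✗
  U3: none of the 3 fault types match ✗
  U4: none of the 3 fault types match ✗
  U5: none of the 3 fault types match ✗
  U6: none of the 3 fault types match ✗
  U7: none of the 3 fault types match ✗
  U8: stuck-at-0, inverted output ✓; others ✗
  U9: stuck-at-0, inverted output ✓; others ✗
  U10: stuck-at-1, inverted output ✓; others ✗
Consistent faults: {U8 stuck-at-0, U8 inverted output, U9 stuck-at-0, U9 inverted output, U10 stuck-at-1, U10 inverted output} — 6 in all.

6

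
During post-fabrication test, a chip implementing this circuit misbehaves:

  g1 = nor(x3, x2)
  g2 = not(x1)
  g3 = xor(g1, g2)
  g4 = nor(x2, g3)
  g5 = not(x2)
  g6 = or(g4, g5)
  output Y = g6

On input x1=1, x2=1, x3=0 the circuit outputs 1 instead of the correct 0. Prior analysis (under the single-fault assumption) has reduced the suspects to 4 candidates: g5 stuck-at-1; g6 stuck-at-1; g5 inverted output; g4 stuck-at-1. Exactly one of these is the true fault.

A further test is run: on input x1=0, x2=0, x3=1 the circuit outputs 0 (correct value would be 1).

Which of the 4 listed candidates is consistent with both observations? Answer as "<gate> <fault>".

Evaluate each candidate on input x1=0, x2=0, x3=1:
  g5 stuck-at-1: g1=0, g2=1, g3=1, g4=0, g5=1 [stuck-at-1], g6=1 → 1 — eliminated
  g6 stuck-at-1: g1=0, g2=1, g3=1, g4=0, g5=1, g6=1 [stuck-at-1] → 1 — eliminated
  g5 inverted output: g1=0, g2=1, g3=1, g4=0, g5=0 [inverted output], g6=0 → 0 — matches
  g4 stuck-at-1: g1=0, g2=1, g3=1, g4=1 [stuck-at-1], g5=1, g6=1 → 1 — eliminated
Only g5 inverted output reproduces the observed 0.

g5 inverted output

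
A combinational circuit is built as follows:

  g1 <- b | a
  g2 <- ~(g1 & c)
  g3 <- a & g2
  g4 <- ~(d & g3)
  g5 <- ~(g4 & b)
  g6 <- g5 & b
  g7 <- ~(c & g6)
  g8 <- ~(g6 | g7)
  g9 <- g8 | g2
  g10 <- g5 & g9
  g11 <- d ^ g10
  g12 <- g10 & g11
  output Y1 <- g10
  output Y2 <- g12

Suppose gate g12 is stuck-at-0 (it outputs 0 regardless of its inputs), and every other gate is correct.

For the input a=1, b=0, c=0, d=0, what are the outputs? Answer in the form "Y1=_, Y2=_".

Propagate with g12 forced: g1=1, g2=1, g3=1, g4=1, g5=1, g6=0, g7=1, g8=0, g9=1, g10=1, g11=1, g12=0 [stuck-at-0].
So the outputs are Y1=1, Y2=0. (Without the fault they would be Y1=1, Y2=1.)

Y1=1, Y2=0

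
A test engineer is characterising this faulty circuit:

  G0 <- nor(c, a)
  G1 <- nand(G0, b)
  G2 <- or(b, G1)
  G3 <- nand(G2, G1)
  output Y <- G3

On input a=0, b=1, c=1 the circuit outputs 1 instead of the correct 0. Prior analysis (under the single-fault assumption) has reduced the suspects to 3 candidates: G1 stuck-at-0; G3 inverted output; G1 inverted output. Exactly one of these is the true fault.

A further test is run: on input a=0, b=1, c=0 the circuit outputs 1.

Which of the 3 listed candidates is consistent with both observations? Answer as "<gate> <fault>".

G1 stuck-at-0

Evaluate each candidate on input a=0, b=1, c=0:
  G1 stuck-at-0: G0=1, G1=0 [stuck-at-0], G2=1, G3=1 → 1 — matches
  G3 inverted output: G0=1, G1=0, G2=1, G3=0 [inverted output] → 0 — eliminated
  G1 inverted output: G0=1, G1=1 [inverted output], G2=1, G3=0 → 0 — eliminated
Only G1 stuck-at-0 reproduces the observed 1.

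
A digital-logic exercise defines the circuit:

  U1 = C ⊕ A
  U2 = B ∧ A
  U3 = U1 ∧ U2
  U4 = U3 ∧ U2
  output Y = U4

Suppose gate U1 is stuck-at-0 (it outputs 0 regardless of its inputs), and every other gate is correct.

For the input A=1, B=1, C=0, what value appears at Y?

0

Propagate with U1 forced: U1=0 [stuck-at-0], U2=1, U3=0, U4=0.
So Y = 0. (Without the fault it would be 1.)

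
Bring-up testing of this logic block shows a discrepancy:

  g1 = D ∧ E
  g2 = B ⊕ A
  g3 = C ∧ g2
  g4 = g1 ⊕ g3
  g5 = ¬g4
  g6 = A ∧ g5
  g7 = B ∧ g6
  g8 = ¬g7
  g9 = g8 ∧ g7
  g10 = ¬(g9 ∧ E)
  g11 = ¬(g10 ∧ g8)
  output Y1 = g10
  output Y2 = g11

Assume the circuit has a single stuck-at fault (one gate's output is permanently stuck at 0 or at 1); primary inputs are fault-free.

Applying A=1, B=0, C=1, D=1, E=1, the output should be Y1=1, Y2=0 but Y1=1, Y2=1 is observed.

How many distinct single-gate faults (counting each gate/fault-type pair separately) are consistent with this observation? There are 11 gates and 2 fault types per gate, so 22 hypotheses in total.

3

Fault-free: g1=1, g2=1, g3=1, g4=0, g5=1, g6=1, g7=0, g8=1, g9=0, g10=1, g11=0 → Y1=1, Y2=0. Observed Y1=1, Y2=1.
  g1: none of the 2 fault types match ✗
  g2: none of the 2 fault types match ✗
  g3: none of the 2 fault types match ✗
  g4: none of the 2 fault types match ✗
  g5: none of the 2 fault types match ✗
  g6: none of the 2 fault types match ✗
  g7: stuck-at-1 ✓; others ✗
  g8: stuck-at-0 ✓; others ✗
  g9: none of the 2 fault types match ✗
  g10: none of the 2 fault types match ✗
  g11: stuck-at-1 ✓; others ✗
Consistent faults: {g7 stuck-at-1, g8 stuck-at-0, g11 stuck-at-1} — 3 in all.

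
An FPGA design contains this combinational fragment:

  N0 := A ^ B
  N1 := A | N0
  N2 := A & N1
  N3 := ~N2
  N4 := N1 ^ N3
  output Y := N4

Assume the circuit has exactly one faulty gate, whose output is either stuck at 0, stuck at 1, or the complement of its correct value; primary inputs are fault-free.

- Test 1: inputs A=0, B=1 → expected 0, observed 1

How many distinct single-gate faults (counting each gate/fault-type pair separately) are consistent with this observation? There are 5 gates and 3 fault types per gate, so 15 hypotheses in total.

10

Fault-free: N0=1, N1=1, N2=0, N3=1, N4=0 → 0. Observed 1.
  N0: stuck-at-0, inverted output ✓; others ✗
  N1: stuck-at-0, inverted output ✓; others ✗
  N2: stuck-at-1, inverted output ✓; others ✗
  N3: stuck-at-0, inverted output ✓; others ✗
  N4: stuck-at-1, inverted output ✓; others ✗
Consistent faults: {N0 stuck-at-0, N0 inverted output, N1 stuck-at-0, N1 inverted output, N2 stuck-at-1, N2 inverted output, N3 stuck-at-0, N3 inverted output, N4 stuck-at-1, N4 inverted output} — 10 in all.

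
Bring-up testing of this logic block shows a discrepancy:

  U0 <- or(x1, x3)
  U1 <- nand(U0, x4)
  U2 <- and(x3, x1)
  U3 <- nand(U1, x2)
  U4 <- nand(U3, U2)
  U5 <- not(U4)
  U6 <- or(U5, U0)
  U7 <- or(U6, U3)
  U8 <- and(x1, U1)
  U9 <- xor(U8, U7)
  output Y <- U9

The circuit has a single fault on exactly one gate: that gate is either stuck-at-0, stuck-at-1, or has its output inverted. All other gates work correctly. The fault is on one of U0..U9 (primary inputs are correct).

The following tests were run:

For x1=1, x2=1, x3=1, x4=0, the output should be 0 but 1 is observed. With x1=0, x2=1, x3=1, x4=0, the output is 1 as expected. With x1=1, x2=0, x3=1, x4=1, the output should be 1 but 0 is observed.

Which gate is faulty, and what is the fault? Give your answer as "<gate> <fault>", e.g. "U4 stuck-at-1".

Fault-free values for test 1 (x1=1, x2=1, x3=1, x4=0): U0=1, U1=1, U2=1, U3=0, U4=1, U5=0, U6=1, U7=1, U8=1, U9=0, giving Y=0. Observed 1.
Test 1: faults giving observed 1 are {U0 stuck-at-0, U0 inverted output, U1 stuck-at-0, U1 inverted output, U6 stuck-at-0, U6 inverted output, U7 stuck-at-0, U7 inverted output, U8 stuck-at-0, U8 inverted output, U9 stuck-at-1, U9 inverted output}.
Test 2 (x1=0, x2=1, x3=1, x4=0): fault-free U0=1, U1=1, U2=0, U3=0, U4=1, U5=0, U6=1, U7=1, U8=0, U9=1 → 1; observed 1. Eliminates U0 stuck-at-0, U0 inverted output, U6 stuck-at-0, U6 inverted output, U7 stuck-at-0, U7 inverted output, U8 inverted output, U9 inverted output.
Test 3 (x1=1, x2=0, x3=1, x4=1): fault-free U0=1, U1=0, U2=1, U3=1, U4=0, U5=1, U6=1, U7=1, U8=0, U9=1 → 1; observed 0. Eliminates U1 stuck-at-0, U8 stuck-at-0, U9 stuck-at-1.
Only U1 inverted output is consistent with every test.

U1 inverted output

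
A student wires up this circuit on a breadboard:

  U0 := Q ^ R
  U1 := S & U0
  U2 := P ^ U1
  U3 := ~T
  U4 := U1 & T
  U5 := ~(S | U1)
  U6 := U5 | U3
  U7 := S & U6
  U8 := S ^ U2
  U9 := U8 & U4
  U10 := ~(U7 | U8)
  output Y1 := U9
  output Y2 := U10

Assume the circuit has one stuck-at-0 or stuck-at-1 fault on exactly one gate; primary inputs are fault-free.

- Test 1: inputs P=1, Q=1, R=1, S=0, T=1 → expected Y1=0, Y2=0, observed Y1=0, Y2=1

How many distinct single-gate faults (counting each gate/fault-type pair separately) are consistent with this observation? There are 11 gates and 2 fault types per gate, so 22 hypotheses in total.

Fault-free: U0=0, U1=0, U2=1, U3=0, U4=0, U5=1, U6=1, U7=0, U8=1, U9=0, U10=0 → Y1=0, Y2=0. Observed Y1=0, Y2=1.
  U0: none of the 2 fault types match ✗
  U1: stuck-at-1 ✓; others ✗
  U2: stuck-at-0 ✓; others ✗
  U3: none of the 2 fault types match ✗
  U4: none of the 2 fault types match ✗
  U5: none of the 2 fault types match ✗
  U6: none of the 2 fault types match ✗
  U7: none of the 2 fault types match ✗
  U8: stuck-at-0 ✓; others ✗
  U9: none of the 2 fault types match ✗
  U10: stuck-at-1 ✓; others ✗
Consistent faults: {U1 stuck-at-1, U2 stuck-at-0, U8 stuck-at-0, U10 stuck-at-1} — 4 in all.

4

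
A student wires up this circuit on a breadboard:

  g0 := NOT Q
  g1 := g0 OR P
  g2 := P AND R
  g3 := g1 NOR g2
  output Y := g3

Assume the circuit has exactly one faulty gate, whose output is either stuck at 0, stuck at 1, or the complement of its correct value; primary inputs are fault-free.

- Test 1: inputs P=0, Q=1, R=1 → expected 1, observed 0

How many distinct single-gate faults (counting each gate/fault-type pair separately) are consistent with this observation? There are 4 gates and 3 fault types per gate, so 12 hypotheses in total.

8

Fault-free: g0=0, g1=0, g2=0, g3=1 → 1. Observed 0.
  g0 stuck-at-0: output 1 ✗
  g0 stuck-at-1: output 0 ✓
  g0 inverted output: output 0 ✓
  g1 stuck-at-0: output 1 ✗
  g1 stuck-at-1: output 0 ✓
  g1 inverted output: output 0 ✓
  g2 stuck-at-0: output 1 ✗
  g2 stuck-at-1: output 0 ✓
  g2 inverted output: output 0 ✓
  g3 stuck-at-0: output 0 ✓
  g3 stuck-at-1: output 1 ✗
  g3 inverted output: output 0 ✓
Consistent faults: {g0 stuck-at-1, g0 inverted output, g1 stuck-at-1, g1 inverted output, g2 stuck-at-1, g2 inverted output, g3 stuck-at-0, g3 inverted output} — 8 in all.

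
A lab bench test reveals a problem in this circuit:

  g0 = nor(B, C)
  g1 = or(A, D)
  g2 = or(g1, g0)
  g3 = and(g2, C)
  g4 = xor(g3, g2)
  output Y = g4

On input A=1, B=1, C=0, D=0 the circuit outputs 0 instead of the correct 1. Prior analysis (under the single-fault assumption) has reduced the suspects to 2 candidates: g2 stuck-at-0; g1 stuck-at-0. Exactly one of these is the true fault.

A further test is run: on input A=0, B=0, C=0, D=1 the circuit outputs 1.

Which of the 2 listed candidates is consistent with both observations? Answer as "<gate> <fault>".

g1 stuck-at-0

Evaluate each candidate on input A=0, B=0, C=0, D=1:
  g2 stuck-at-0: g0=1, g1=1, g2=0 [stuck-at-0], g3=0, g4=0 → 0 — eliminated
  g1 stuck-at-0: g0=1, g1=0 [stuck-at-0], g2=1, g3=0, g4=1 → 1 — matches
Only g1 stuck-at-0 reproduces the observed 1.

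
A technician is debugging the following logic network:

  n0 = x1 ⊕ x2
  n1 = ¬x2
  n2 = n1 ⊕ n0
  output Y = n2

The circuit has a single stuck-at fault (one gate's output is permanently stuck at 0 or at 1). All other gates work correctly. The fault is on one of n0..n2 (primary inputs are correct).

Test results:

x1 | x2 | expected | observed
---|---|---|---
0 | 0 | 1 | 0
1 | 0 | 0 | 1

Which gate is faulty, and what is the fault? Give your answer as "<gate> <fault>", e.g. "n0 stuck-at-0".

n1 stuck-at-0

Fault-free values for test 1 (x1=0, x2=0): n0=0, n1=1, n2=1, giving Y=1. Observed 0.
Test 1: faults giving observed 0 are {n0 stuck-at-1, n1 stuck-at-0, n2 stuck-at-0}.
Test 2 (x1=1, x2=0): fault-free n0=1, n1=1, n2=0 → 0; observed 1. Eliminates n0 stuck-at-1, n2 stuck-at-0.
Only n1 stuck-at-0 is consistent with every test.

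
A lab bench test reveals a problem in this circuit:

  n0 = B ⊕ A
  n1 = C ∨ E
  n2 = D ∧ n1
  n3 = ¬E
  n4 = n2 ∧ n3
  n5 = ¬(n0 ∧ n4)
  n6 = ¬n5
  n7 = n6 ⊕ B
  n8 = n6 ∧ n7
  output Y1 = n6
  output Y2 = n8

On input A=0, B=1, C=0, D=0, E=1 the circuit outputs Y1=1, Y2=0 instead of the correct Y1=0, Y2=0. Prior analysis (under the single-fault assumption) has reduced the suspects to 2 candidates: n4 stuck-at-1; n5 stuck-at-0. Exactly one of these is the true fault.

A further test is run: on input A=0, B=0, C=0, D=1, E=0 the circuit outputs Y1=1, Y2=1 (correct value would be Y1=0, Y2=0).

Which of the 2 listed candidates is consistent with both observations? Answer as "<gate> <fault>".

Evaluate each candidate on input A=0, B=0, C=0, D=1, E=0:
  n4 stuck-at-1: n0=0, n1=0, n2=0, n3=1, n4=1 [stuck-at-1], n5=1, n6=0, n7=0, n8=0 → Y1=0, Y2=0 — eliminated
  n5 stuck-at-0: n0=0, n1=0, n2=0, n3=1, n4=0, n5=0 [stuck-at-0], n6=1, n7=1, n8=1 → Y1=1, Y2=1 — matches
Only n5 stuck-at-0 reproduces the observed Y1=1, Y2=1.

n5 stuck-at-0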